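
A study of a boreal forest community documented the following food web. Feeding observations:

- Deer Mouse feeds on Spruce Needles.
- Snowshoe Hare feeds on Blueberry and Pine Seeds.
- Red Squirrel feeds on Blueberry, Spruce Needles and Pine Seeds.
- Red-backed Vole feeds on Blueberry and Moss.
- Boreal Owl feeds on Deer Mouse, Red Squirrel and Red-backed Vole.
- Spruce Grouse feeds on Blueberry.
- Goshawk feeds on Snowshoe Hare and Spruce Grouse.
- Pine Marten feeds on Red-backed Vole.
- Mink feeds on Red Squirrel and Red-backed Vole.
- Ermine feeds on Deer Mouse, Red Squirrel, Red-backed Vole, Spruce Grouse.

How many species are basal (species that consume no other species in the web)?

4

Basal species (no prey listed): Pine Seeds, Blueberry, Moss, Spruce Needles.
Count: 4.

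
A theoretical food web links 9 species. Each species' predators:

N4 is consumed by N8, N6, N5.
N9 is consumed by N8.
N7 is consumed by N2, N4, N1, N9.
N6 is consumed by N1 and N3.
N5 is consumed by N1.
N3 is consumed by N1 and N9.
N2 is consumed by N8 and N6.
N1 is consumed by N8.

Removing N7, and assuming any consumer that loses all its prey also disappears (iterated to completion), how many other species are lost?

8

Remove N7.
Round 1: N4 (all prey gone), N2 (all prey gone) → extinct.
Round 2: N6 (all prey gone), N5 (all prey gone) → extinct.
Round 3: N3 (all prey gone) → extinct.
Round 4: N1 (all prey gone), N9 (all prey gone) → extinct.
Round 5: N8 (all prey gone) → extinct.
No further losses. Total secondary extinctions: 8.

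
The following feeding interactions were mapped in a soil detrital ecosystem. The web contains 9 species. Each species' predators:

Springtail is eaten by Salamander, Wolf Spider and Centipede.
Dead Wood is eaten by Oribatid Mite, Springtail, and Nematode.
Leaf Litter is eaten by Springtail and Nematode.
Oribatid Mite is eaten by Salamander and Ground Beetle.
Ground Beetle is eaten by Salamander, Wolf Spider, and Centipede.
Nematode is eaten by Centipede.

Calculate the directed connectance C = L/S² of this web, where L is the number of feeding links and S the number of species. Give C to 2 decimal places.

C = 0.17

The web has S = 9 species and L = 14 feeding links.
C = L / S² = 14 / 81 = 0.1728 ≈ 0.17.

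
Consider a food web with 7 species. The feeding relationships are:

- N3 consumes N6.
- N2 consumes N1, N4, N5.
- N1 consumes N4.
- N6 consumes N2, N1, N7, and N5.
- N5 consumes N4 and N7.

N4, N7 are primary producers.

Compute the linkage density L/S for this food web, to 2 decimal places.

There are L = 11 links among S = 7 species.
L/S = 11/7 = 1.5714 ≈ 1.57.

L/S = 1.57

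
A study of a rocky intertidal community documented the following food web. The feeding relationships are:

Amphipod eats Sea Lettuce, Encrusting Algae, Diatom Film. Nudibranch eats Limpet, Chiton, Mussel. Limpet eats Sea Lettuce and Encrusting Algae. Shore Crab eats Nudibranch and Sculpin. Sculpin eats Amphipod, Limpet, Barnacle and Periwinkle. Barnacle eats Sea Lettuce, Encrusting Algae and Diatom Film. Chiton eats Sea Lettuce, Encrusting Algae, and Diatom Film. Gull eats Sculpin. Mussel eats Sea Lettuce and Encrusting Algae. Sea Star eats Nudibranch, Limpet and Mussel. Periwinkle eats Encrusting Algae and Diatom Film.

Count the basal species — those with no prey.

3

Basal species (no prey listed): Diatom Film, Sea Lettuce, Encrusting Algae.
Count: 3.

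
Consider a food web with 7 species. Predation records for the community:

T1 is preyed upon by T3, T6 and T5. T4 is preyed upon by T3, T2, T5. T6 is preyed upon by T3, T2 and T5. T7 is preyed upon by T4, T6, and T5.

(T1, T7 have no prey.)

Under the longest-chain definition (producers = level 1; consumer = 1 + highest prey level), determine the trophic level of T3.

T1 is a producer → level 1.
T6 eats T1 (level 1); other prey at levels: T7 1 → level 2.
T3 eats T6 (level 2); other prey at levels: T1 1, T4 2 → level 3.

Trophic level 3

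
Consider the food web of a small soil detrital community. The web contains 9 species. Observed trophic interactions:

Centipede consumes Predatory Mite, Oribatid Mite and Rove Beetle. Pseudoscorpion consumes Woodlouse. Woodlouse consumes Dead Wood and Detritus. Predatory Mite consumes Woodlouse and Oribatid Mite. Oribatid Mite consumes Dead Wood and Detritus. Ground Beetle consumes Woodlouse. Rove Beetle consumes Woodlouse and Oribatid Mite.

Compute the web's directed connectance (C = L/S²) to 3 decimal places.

The web has S = 9 species and L = 13 feeding links.
C = L / S² = 13 / 81 = 0.1605 ≈ 0.160.

C = 0.160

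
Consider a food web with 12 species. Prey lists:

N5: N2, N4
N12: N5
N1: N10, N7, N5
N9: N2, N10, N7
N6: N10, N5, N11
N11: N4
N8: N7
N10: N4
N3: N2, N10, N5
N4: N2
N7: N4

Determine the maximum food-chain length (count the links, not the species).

One longest chain: N2 → N4 → N5 → N12.
It has 4 species and 3 links.

3 links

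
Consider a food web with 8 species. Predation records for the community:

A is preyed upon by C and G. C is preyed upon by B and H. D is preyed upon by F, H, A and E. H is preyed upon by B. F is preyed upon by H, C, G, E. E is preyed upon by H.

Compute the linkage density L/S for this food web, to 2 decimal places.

L/S = 1.75

There are L = 14 links among S = 8 species.
L/S = 14/8 = 1.7500 ≈ 1.75.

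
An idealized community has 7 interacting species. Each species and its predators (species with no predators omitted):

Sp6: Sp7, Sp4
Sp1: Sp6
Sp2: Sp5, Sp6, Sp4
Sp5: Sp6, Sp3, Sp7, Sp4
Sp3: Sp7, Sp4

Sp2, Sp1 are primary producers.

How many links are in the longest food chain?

One longest chain: Sp2 → Sp5 → Sp6 → Sp7.
It has 4 species and 3 links.

3 links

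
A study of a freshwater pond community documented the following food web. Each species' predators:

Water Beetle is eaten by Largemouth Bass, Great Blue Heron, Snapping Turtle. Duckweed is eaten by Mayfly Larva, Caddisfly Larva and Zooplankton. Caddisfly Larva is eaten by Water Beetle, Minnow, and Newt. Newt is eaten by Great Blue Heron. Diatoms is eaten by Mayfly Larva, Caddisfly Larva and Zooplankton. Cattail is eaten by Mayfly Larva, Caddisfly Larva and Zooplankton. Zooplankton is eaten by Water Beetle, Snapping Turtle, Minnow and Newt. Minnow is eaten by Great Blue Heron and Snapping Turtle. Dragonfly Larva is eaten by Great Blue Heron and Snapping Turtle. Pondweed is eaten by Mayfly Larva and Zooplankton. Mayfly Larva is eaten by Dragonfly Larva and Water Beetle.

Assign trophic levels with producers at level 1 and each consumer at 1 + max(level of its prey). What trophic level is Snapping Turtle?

Diatoms is a producer → level 1.
Caddisfly Larva eats Diatoms (level 1); other prey at levels: Duckweed 1, Cattail 1 → level 2.
Water Beetle eats Caddisfly Larva (level 2); other prey at levels: Zooplankton 2, Mayfly Larva 2 → level 3.
Snapping Turtle eats Water Beetle (level 3); other prey at levels: Zooplankton 2, Minnow 3, Dragonfly Larva 3 → level 4.

Trophic level 4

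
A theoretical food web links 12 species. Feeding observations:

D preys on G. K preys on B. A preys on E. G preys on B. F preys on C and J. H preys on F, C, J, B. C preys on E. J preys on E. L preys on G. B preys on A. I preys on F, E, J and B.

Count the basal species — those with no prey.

Basal species (no prey listed): E.
Count: 1.

1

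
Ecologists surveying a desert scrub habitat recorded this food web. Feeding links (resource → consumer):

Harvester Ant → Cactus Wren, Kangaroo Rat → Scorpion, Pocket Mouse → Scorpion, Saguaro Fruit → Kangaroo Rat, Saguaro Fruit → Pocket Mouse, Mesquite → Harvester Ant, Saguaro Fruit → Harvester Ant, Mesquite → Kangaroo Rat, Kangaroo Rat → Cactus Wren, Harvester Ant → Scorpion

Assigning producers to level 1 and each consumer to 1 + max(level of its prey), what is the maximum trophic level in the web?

3

Producers (level 1): Saguaro Fruit, Mesquite.
Saguaro Fruit → Kangaroo Rat → Scorpion gives Scorpion level 3.
No species has a prey at level 3, so no species reaches level 4.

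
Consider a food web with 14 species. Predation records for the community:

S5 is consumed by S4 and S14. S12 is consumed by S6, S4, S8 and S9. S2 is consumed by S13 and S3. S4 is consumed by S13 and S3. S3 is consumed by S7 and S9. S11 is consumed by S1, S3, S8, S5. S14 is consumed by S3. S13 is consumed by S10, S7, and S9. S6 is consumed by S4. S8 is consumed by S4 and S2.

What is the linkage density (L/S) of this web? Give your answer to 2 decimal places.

L/S = 1.64

There are L = 23 links among S = 14 species.
L/S = 23/14 = 1.6429 ≈ 1.64.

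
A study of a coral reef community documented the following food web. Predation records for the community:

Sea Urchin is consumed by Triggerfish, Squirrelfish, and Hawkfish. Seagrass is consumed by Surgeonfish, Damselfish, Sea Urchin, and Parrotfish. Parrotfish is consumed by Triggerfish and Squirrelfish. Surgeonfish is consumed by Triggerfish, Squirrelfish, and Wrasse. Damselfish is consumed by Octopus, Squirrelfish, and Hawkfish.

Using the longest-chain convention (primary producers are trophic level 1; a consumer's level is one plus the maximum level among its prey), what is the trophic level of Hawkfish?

Seagrass is a producer → level 1.
Sea Urchin eats Seagrass → level 2.
Hawkfish eats Sea Urchin (level 2); other prey at levels: Damselfish 2 → level 3.

Trophic level 3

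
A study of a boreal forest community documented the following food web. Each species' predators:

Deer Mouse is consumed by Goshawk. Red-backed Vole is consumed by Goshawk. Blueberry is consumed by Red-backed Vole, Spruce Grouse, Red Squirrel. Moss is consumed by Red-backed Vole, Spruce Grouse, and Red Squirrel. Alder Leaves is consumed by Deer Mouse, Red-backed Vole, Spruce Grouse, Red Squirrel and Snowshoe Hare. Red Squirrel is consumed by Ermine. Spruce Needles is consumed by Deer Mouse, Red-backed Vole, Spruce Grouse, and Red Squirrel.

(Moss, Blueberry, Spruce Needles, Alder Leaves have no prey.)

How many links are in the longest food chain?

2 links

One longest chain: Moss → Red Squirrel → Ermine.
It has 3 species and 2 links.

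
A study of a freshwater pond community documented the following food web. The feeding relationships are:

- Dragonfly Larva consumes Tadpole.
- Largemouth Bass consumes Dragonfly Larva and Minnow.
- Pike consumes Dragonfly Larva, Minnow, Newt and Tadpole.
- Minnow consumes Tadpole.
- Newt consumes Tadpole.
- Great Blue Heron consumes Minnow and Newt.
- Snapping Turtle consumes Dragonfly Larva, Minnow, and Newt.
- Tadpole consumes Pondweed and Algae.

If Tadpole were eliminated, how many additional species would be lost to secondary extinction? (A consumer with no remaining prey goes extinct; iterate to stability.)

7

Remove Tadpole.
Round 1: Newt (all prey gone), Minnow (all prey gone), Dragonfly Larva (all prey gone) → extinct.
Round 2: Great Blue Heron (all prey gone), Largemouth Bass (all prey gone), Pike (all prey gone), Snapping Turtle (all prey gone) → extinct.
No further losses. Total secondary extinctions: 7.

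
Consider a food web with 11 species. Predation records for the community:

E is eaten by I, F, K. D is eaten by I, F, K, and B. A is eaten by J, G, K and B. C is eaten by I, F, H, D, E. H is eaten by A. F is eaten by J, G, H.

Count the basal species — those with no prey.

1

Basal species (no prey listed): C.
Count: 1.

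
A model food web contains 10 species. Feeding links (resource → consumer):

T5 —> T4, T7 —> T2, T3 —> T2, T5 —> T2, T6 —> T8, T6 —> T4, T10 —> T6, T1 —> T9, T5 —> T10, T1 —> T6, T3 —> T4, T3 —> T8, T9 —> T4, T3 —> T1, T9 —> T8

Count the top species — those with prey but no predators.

Top species (has prey, but nothing eats it): T2, T8, T4.
Count: 3.

3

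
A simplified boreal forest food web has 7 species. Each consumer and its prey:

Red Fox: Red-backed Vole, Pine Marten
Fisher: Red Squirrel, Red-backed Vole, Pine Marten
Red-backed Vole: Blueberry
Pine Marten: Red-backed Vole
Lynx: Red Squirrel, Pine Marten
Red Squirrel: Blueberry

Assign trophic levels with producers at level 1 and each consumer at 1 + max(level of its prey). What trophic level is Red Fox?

Blueberry is a producer → level 1.
Red-backed Vole eats Blueberry → level 2.
Pine Marten eats Red-backed Vole → level 3.
Red Fox eats Pine Marten (level 3); other prey at levels: Red-backed Vole 2 → level 4.

Trophic level 4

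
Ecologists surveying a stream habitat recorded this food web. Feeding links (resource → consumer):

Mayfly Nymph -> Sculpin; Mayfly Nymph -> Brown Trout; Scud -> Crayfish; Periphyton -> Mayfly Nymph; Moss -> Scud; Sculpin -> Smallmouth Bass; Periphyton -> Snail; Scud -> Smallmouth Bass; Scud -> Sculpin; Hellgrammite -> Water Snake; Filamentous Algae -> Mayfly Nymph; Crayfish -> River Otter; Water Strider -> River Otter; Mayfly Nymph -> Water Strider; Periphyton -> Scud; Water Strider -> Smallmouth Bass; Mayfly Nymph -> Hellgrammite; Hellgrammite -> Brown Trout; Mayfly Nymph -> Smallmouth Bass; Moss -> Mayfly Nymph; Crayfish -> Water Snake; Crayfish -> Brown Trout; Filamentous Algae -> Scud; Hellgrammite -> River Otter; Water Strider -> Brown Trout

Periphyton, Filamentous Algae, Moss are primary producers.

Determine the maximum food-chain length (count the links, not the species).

One longest chain: Periphyton → Mayfly Nymph → Hellgrammite → Water Snake.
It has 4 species and 3 links.

3 links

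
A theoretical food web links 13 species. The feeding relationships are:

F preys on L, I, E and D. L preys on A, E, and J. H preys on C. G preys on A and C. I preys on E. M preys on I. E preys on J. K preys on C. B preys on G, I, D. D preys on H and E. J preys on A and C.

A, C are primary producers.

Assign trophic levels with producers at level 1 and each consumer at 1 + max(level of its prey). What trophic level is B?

Trophic level 5

A is a producer → level 1.
J eats A (level 1); other prey at levels: C 1 → level 2.
E eats J → level 3.
I eats E → level 4.
B eats I (level 4); other prey at levels: G 2, D 4 → level 5.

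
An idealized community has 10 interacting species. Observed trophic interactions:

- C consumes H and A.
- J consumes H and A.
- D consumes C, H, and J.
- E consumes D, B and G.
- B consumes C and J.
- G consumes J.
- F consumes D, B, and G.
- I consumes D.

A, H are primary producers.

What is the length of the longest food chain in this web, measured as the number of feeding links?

One longest chain: A → J → B → F.
It has 4 species and 3 links.

3 links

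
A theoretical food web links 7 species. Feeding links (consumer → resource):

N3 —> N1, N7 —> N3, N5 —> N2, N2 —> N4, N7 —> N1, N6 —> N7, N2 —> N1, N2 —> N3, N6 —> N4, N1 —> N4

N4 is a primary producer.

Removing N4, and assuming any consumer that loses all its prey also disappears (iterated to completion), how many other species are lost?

6

Remove N4.
Round 1: N1 (all prey gone) → extinct.
Round 2: N3 (all prey gone) → extinct.
Round 3: N2 (all prey gone), N7 (all prey gone) → extinct.
Round 4: N5 (all prey gone), N6 (all prey gone) → extinct.
No further losses. Total secondary extinctions: 6.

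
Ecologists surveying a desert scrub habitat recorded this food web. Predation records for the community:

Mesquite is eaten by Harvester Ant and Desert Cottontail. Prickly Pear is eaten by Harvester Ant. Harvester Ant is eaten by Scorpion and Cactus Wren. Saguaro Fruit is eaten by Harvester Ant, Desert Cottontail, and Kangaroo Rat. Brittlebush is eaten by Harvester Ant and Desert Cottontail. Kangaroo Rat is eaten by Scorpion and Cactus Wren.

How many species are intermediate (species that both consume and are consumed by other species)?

2

Intermediate species (has both prey and predators): Kangaroo Rat, Harvester Ant.
Count: 2.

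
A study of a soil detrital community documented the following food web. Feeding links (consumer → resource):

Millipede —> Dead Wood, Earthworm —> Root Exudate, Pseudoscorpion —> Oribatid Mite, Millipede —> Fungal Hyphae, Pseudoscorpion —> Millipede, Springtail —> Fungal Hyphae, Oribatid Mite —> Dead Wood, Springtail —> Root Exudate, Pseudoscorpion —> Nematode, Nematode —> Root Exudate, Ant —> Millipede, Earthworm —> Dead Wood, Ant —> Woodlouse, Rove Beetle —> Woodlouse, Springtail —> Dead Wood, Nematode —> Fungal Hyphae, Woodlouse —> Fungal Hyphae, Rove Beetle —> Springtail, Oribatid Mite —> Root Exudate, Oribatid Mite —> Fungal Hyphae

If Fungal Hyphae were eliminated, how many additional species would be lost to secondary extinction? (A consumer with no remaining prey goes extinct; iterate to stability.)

1

Remove Fungal Hyphae.
Round 1: Woodlouse (all prey gone) → extinct.
No further losses. Total secondary extinctions: 1.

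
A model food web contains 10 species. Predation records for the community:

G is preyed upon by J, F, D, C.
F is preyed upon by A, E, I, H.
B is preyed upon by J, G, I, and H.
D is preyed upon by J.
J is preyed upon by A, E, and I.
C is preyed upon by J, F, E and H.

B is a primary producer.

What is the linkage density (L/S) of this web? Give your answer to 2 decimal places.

L/S = 2.00

There are L = 20 links among S = 10 species.
L/S = 20/10 = 2.0000 ≈ 2.00.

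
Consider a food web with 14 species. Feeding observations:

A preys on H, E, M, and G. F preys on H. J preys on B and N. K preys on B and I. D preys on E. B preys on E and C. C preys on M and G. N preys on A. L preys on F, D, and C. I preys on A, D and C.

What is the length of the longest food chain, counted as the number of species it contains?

4 species

One longest chain: M → A → N → J.
It has 4 species and 3 links.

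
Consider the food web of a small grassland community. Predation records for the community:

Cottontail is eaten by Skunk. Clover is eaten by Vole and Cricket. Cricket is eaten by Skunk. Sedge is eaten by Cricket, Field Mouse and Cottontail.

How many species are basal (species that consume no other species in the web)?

Basal species (no prey listed): Sedge, Clover.
Count: 2.

2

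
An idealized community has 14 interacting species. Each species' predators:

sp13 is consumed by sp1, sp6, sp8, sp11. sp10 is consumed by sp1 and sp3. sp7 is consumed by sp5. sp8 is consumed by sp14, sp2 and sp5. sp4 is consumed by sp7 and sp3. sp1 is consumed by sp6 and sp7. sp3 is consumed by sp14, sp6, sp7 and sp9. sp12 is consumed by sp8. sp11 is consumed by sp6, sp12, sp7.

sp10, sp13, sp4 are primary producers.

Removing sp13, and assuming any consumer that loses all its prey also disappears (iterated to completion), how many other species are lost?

4

Remove sp13.
Round 1: sp11 (all prey gone) → extinct.
Round 2: sp12 (all prey gone) → extinct.
Round 3: sp8 (all prey gone) → extinct.
Round 4: sp2 (all prey gone) → extinct.
No further losses. Total secondary extinctions: 4.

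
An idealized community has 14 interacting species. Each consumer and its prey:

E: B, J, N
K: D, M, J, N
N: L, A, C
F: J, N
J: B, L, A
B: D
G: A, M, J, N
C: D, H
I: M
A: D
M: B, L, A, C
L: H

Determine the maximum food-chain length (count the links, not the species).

One longest chain: H → L → N → F.
It has 4 species and 3 links.

3 links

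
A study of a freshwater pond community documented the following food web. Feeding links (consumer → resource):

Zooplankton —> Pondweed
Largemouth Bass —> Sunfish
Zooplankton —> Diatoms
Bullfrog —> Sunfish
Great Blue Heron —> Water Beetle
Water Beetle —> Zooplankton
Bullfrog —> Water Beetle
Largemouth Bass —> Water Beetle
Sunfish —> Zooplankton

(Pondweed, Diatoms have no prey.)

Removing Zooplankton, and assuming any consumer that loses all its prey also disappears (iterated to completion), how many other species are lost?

Remove Zooplankton.
Round 1: Water Beetle (all prey gone), Sunfish (all prey gone) → extinct.
Round 2: Bullfrog (all prey gone), Largemouth Bass (all prey gone), Great Blue Heron (all prey gone) → extinct.
No further losses. Total secondary extinctions: 5.

5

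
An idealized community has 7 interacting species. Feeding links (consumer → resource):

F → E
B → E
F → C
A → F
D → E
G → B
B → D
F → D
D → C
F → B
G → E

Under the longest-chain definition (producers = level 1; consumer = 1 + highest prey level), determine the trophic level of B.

C is a producer → level 1.
D eats C (level 1); other prey at levels: E 1 → level 2.
B eats D (level 2); other prey at levels: E 1 → level 3.

Trophic level 3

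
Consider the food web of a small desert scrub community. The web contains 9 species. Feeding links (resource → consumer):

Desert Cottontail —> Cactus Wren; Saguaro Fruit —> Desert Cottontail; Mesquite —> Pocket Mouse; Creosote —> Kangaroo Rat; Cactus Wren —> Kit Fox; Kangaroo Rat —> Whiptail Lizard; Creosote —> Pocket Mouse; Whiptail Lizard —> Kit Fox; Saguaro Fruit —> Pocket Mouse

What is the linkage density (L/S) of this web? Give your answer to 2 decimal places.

There are L = 9 links among S = 9 species.
L/S = 9/9 = 1.0000 ≈ 1.00.

L/S = 1.00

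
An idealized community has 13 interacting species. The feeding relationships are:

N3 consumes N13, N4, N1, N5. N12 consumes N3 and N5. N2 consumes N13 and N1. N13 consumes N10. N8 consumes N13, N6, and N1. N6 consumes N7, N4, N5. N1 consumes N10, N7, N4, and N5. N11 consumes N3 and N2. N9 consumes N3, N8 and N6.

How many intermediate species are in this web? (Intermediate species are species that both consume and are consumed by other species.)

6

Intermediate species (has both prey and predators): N13, N6, N1, N8, N2, N3.
Count: 6.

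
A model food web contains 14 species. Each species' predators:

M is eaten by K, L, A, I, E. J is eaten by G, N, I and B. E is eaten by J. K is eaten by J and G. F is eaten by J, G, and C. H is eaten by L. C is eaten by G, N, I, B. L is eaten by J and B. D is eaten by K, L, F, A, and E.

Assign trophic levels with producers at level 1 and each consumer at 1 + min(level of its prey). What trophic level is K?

Trophic level 2

D is a producer → level 1.
K eats D → level 2.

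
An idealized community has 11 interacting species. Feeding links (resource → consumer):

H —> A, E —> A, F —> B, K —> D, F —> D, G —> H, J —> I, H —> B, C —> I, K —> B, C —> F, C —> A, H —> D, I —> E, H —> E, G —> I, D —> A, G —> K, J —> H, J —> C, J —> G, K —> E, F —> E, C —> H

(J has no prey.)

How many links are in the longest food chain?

4 links

One longest chain: J → G → K → E → A.
It has 5 species and 4 links.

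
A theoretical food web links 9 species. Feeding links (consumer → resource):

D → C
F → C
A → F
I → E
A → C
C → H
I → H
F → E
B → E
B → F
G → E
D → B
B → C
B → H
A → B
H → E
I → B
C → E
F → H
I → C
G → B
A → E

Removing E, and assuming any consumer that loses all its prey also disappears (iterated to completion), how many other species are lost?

Remove E.
Round 1: H (all prey gone) → extinct.
Round 2: C (all prey gone) → extinct.
Round 3: F (all prey gone) → extinct.
Round 4: B (all prey gone) → extinct.
Round 5: I (all prey gone), D (all prey gone), G (all prey gone), A (all prey gone) → extinct.
No further losses. Total secondary extinctions: 8.

8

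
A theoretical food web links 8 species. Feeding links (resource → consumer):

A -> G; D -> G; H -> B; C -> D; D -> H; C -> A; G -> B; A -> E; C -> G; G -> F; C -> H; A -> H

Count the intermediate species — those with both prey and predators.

Intermediate species (has both prey and predators): A, D, G, H.
Count: 4.

4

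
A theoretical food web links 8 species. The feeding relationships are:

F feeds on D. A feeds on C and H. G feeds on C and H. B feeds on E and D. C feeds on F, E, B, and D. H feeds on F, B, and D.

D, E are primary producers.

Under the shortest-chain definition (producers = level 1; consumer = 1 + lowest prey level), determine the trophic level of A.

D is a producer → level 1.
C eats D → level 2.
A eats C → level 3.
No prey of A is below level 2, so 3 is the minimum.

Trophic level 3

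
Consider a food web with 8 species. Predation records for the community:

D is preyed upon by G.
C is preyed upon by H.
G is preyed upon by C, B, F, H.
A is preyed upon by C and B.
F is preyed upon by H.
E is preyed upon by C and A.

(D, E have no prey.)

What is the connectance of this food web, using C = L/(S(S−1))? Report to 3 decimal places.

C = 0.196

The web has S = 8 species and L = 11 feeding links.
C = L / (S(S−1)) = 11 / 56 = 0.1964 ≈ 0.196.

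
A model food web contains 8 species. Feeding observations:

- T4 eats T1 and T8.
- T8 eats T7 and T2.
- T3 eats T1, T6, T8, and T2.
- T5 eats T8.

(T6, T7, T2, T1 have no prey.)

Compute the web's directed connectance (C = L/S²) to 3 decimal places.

The web has S = 8 species and L = 9 feeding links.
C = L / S² = 9 / 64 = 0.1406 ≈ 0.141.

C = 0.141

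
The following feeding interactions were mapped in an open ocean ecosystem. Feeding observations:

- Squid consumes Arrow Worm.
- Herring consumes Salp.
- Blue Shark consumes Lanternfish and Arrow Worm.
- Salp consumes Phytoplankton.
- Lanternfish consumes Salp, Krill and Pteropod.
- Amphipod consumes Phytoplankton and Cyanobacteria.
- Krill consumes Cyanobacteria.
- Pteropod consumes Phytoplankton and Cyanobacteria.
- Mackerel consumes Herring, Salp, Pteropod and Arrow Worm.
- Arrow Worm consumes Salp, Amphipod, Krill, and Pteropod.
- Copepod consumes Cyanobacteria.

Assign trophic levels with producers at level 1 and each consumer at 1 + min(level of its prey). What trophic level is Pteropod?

Phytoplankton is a producer → level 1.
Pteropod eats Phytoplankton → level 2.

Trophic level 2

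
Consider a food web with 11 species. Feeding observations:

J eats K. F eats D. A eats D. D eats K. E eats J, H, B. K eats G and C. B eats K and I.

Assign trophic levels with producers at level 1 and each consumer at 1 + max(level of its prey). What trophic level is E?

Trophic level 4

G is a producer → level 1.
K eats G (level 1); other prey at levels: C 1 → level 2.
J eats K → level 3.
E eats J (level 3); other prey at levels: H 1, B 3 → level 4.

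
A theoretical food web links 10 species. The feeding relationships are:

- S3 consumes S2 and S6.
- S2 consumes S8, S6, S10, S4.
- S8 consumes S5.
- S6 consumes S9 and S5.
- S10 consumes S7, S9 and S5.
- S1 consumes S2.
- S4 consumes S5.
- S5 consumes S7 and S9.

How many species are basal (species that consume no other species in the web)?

2

Basal species (no prey listed): S7, S9.
Count: 2.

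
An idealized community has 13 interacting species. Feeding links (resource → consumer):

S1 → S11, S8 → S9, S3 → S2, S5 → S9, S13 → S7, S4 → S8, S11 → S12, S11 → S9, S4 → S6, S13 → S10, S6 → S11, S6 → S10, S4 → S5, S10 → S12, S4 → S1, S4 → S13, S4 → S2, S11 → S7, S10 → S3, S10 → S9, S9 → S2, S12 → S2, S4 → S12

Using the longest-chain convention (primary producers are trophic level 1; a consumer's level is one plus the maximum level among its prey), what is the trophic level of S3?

Trophic level 4

S4 is a producer → level 1.
S13 eats S4 → level 2.
S10 eats S13 (level 2); other prey at levels: S6 2 → level 3.
S3 eats S10 → level 4.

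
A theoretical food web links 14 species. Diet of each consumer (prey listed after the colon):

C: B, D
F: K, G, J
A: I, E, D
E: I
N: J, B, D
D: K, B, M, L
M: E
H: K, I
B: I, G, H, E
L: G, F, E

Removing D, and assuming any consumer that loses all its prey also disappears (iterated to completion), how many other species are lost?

Remove D.
Every predator of it retains at least one other prey: A still has I, E; N still has J, B; C still has B.
No consumer loses all prey, so no secondary extinctions occur.

0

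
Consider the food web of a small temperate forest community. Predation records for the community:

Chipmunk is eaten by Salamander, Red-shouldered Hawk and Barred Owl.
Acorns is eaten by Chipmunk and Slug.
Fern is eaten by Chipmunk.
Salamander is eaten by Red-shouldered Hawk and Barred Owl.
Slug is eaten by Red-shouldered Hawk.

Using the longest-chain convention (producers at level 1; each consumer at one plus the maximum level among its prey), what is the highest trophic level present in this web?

Producers (level 1): Acorns, Fern.
Acorns → Chipmunk → Salamander → Barred Owl gives Barred Owl level 4.
No species has a prey at level 4, so no species reaches level 5.

4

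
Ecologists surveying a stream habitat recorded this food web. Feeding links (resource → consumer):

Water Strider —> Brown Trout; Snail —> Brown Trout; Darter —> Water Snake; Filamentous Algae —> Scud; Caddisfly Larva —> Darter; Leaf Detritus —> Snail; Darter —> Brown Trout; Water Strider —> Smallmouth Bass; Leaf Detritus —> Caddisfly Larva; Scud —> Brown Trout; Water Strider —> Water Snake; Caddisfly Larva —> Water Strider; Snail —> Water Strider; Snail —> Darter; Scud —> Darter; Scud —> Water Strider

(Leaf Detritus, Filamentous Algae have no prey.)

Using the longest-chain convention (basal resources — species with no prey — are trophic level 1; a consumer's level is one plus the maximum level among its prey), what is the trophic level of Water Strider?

Leaf Detritus has no prey (basal) → level 1.
Caddisfly Larva eats Leaf Detritus → level 2.
Water Strider eats Caddisfly Larva (level 2); other prey at levels: Scud 2, Snail 2 → level 3.

Trophic level 3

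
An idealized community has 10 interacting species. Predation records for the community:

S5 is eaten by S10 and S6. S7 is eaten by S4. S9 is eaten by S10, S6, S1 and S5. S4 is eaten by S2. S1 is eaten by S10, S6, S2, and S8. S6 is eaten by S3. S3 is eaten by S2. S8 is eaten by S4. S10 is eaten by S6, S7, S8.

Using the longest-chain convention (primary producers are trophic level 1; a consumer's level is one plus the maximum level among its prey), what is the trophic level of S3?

S9 is a producer → level 1.
S5 eats S9 → level 2.
S10 eats S5 (level 2); other prey at levels: S9 1, S1 2 → level 3.
S6 eats S10 (level 3); other prey at levels: S9 1, S5 2, S1 2 → level 4.
S3 eats S6 → level 5.

Trophic level 5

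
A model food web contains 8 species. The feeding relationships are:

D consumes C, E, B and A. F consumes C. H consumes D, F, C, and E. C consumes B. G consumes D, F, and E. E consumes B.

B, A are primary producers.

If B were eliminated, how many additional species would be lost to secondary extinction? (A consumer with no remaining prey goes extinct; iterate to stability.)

3

Remove B.
Round 1: C (all prey gone), E (all prey gone) → extinct.
Round 2: F (all prey gone) → extinct.
No further losses. Total secondary extinctions: 3.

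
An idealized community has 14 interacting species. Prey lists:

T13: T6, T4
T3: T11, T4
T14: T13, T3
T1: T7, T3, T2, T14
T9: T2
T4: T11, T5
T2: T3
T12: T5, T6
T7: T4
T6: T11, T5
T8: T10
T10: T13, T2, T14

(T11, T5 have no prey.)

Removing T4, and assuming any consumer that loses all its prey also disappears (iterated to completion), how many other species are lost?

1

Remove T4.
Round 1: T7 (all prey gone) → extinct.
No further losses. Total secondary extinctions: 1.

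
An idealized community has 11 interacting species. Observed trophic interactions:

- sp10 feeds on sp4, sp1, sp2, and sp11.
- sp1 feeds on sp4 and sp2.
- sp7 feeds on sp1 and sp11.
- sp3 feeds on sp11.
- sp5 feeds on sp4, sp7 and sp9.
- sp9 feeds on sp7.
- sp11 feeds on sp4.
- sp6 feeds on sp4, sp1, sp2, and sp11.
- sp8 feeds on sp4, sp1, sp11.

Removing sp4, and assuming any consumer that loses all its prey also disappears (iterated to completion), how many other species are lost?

Remove sp4.
Round 1: sp11 (all prey gone) → extinct.
Round 2: sp3 (all prey gone) → extinct.
No further losses. Total secondary extinctions: 2.

2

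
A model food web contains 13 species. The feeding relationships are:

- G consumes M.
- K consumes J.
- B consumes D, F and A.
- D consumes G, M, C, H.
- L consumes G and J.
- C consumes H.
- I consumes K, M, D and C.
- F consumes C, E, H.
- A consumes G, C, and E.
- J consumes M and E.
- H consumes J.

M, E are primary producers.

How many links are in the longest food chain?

One longest chain: M → J → H → C → D → I.
It has 6 species and 5 links.

5 links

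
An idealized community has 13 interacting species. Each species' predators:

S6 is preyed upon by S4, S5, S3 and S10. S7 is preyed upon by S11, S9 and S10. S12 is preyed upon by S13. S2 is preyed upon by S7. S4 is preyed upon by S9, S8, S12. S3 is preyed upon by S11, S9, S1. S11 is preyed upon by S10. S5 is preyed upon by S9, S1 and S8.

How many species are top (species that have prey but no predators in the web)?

Top species (has prey, but nothing eats it): S9, S1, S8, S10, S13.
Count: 5.

5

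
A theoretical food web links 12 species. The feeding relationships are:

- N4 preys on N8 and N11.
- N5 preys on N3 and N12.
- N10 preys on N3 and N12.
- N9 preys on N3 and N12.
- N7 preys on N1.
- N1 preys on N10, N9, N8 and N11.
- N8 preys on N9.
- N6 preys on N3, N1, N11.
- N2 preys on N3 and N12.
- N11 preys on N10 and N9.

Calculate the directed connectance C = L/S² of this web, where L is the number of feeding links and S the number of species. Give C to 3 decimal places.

C = 0.146

The web has S = 12 species and L = 21 feeding links.
C = L / S² = 21 / 144 = 0.1458 ≈ 0.146.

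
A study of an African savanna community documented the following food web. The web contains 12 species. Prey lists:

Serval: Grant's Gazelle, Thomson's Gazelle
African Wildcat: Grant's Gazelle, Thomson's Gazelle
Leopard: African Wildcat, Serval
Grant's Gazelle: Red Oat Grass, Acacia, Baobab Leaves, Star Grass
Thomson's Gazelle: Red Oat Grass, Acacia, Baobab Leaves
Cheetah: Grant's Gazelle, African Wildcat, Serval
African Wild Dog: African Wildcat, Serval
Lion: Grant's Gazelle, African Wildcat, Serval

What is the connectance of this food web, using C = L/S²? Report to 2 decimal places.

The web has S = 12 species and L = 21 feeding links.
C = L / S² = 21 / 144 = 0.1458 ≈ 0.15.

C = 0.15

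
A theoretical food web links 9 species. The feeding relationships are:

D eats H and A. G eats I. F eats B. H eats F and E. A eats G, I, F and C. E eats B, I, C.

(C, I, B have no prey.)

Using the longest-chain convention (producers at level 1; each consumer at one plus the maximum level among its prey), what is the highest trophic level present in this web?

4

Producers (level 1): C, I, B.
C → E → H → D gives D level 4.
No species has a prey at level 4, so no species reaches level 5.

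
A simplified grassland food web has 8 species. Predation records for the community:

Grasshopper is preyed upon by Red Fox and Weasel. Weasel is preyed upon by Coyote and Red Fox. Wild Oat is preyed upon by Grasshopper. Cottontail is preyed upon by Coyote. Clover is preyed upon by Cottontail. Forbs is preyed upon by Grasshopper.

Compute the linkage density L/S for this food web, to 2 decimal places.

There are L = 8 links among S = 8 species.
L/S = 8/8 = 1.0000 ≈ 1.00.

L/S = 1.00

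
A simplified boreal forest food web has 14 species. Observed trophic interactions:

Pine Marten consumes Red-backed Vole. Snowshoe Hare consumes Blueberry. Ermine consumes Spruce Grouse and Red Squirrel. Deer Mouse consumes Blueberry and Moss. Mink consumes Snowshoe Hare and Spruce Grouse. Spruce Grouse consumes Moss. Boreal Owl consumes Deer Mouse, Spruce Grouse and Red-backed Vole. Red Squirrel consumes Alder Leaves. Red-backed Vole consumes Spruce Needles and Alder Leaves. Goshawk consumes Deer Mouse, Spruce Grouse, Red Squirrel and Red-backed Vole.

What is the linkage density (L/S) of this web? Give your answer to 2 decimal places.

L/S = 1.36

There are L = 19 links among S = 14 species.
L/S = 19/14 = 1.3571 ≈ 1.36.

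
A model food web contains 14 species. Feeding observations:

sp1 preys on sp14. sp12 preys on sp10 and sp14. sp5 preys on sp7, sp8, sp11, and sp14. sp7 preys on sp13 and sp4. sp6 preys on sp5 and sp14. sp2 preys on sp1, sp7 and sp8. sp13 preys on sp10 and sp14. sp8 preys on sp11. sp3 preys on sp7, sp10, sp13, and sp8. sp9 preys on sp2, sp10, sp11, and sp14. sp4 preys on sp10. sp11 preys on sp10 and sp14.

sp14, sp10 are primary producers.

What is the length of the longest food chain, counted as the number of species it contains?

5 species

One longest chain: sp14 → sp13 → sp7 → sp2 → sp9.
It has 5 species and 4 links.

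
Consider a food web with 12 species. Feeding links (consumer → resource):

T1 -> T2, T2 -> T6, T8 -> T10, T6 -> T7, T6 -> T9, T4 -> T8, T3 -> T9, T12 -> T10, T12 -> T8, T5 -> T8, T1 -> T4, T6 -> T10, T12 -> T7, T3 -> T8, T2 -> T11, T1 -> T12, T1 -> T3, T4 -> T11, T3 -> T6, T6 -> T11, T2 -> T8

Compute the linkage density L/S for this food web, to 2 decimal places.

There are L = 21 links among S = 12 species.
L/S = 21/12 = 1.7500 ≈ 1.75.

L/S = 1.75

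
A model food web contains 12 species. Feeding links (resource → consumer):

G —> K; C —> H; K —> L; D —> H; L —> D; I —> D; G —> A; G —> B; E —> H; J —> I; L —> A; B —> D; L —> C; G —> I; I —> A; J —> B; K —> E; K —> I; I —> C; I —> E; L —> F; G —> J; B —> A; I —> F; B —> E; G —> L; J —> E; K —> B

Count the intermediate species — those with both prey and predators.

Intermediate species (has both prey and predators): J, K, L, I, B, C, D, E.
Count: 8.

8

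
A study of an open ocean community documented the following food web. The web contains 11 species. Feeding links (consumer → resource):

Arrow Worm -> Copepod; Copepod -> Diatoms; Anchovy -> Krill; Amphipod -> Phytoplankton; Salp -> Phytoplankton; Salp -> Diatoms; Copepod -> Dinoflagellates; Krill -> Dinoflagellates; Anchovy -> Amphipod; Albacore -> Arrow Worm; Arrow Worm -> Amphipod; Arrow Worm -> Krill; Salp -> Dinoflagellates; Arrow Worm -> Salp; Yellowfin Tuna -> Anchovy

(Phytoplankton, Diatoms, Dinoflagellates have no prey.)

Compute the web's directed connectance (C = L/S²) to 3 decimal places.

C = 0.124

The web has S = 11 species and L = 15 feeding links.
C = L / S² = 15 / 121 = 0.1240 ≈ 0.124.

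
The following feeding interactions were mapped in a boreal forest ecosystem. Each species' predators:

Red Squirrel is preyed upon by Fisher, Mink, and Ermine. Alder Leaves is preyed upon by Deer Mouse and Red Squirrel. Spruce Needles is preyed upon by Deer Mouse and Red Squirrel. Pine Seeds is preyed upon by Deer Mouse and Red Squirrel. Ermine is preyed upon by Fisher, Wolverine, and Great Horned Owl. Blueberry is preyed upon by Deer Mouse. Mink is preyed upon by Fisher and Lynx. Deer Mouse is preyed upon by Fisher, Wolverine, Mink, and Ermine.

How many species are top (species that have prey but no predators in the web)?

4

Top species (has prey, but nothing eats it): Great Horned Owl, Fisher, Lynx, Wolverine.
Count: 4.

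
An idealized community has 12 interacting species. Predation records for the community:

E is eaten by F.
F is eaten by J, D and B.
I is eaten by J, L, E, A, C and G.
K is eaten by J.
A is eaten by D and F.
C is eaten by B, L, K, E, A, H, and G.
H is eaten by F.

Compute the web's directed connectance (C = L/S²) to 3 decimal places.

C = 0.146

The web has S = 12 species and L = 21 feeding links.
C = L / S² = 21 / 144 = 0.1458 ≈ 0.146.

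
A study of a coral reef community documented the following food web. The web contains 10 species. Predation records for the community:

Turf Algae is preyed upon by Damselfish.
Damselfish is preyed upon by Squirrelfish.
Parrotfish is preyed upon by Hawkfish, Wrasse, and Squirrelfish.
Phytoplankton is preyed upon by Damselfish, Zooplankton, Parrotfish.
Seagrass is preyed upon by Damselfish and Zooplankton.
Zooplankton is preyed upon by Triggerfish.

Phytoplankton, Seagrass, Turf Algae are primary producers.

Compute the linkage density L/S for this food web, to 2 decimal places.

There are L = 11 links among S = 10 species.
L/S = 11/10 = 1.1000 ≈ 1.10.

L/S = 1.10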